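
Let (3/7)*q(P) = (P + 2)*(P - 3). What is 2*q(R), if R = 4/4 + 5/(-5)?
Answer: -28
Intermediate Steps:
R = 0 (R = 4*(¼) + 5*(-⅕) = 1 - 1 = 0)
q(P) = 7*(-3 + P)*(2 + P)/3 (q(P) = 7*((P + 2)*(P - 3))/3 = 7*((2 + P)*(-3 + P))/3 = 7*((-3 + P)*(2 + P))/3 = 7*(-3 + P)*(2 + P)/3)
2*q(R) = 2*(-14 - 7/3*0 + (7/3)*0²) = 2*(-14 + 0 + (7/3)*0) = 2*(-14 + 0 + 0) = 2*(-14) = -28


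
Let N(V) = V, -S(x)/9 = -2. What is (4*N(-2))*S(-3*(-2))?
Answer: -144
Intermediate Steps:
S(x) = 18 (S(x) = -9*(-2) = 18)
(4*N(-2))*S(-3*(-2)) = (4*(-2))*18 = -8*18 = -144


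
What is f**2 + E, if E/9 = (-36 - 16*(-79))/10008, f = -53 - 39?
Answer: 2353299/278 ≈ 8465.1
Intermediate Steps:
f = -92
E = 307/278 (E = 9*((-36 - 16*(-79))/10008) = 9*((-36 + 1264)*(1/10008)) = 9*(1228*(1/10008)) = 9*(307/2502) = 307/278 ≈ 1.1043)
f**2 + E = (-92)**2 + 307/278 = 8464 + 307/278 = 2353299/278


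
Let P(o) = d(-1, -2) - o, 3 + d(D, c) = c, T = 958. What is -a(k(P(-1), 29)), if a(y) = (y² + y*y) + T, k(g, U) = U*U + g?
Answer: -1402096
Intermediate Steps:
d(D, c) = -3 + c
P(o) = -5 - o (P(o) = (-3 - 2) - o = -5 - o)
k(g, U) = g + U² (k(g, U) = U² + g = g + U²)
a(y) = 958 + 2*y² (a(y) = (y² + y*y) + 958 = (y² + y²) + 958 = 2*y² + 958 = 958 + 2*y²)
-a(k(P(-1), 29)) = -(958 + 2*((-5 - 1*(-1)) + 29²)²) = -(958 + 2*((-5 + 1) + 841)²) = -(958 + 2*(-4 + 841)²) = -(958 + 2*837²) = -(958 + 2*700569) = -(958 + 1401138) = -1*1402096 = -1402096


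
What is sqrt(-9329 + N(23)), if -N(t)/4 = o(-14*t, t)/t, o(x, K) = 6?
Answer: I*sqrt(4935593)/23 ≈ 96.592*I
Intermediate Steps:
N(t) = -24/t
sqrt(-9329 + N(23)) = sqrt(-9329 - 24/23) = sqrt(-214591/23) = I*sqrt(4935593)/23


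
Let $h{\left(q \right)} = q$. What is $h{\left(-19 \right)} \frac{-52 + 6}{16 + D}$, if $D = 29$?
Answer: $\frac{874}{45} \approx 19.422$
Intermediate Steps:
$h{\left(-19 \right)} \frac{-52 + 6}{16 + D} = - 19 \frac{-52 + 6}{16 + 29} = - 19 \left(- \frac{46}{45}\right) = - 19 \left(\left(-46\right) \frac{1}{45}\right) = \left(-19\right) \left(- \frac{46}{45}\right) = \frac{874}{45}$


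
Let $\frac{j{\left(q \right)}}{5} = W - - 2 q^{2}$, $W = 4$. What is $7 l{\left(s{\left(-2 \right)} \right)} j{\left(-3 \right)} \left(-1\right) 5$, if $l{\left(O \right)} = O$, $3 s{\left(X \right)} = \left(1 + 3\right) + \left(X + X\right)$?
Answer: $0$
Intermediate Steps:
$s{\left(X \right)} = \frac{4}{3} + \frac{2 X}{3}$ ($s{\left(X \right)} = \frac{\left(1 + 3\right) + \left(X + X\right)}{3} = \frac{4 + 2 X}{3} = \frac{4}{3} + \frac{2 X}{3}$)
$j{\left(q \right)} = 20 + 10 q^{2}$ ($j{\left(q \right)} = 5 \left(4 - - 2 q^{2}\right) = 5 \left(4 + 2 q^{2}\right) = 20 + 10 q^{2}$)
$7 l{\left(s{\left(-2 \right)} \right)} j{\left(-3 \right)} \left(-1\right) 5 = 7 \left(\frac{4}{3} + \frac{2}{3} \left(-2\right)\right) \left(20 + 10 \left(-3\right)^{2}\right) \left(-1\right) 5 = 7 \left(\frac{4}{3} - \frac{4}{3}\right) \left(20 + 10 \cdot 9\right) \left(-1\right) 5 = 7 \cdot 0 \left(20 + 90\right) \left(-1\right) 5 = 7 \cdot 0 \cdot 110 \left(-1\right) 5 = 7 \cdot 0 \left(-1\right) 5 = 7 \cdot 0 \cdot 5 = 0 \cdot 5 = 0$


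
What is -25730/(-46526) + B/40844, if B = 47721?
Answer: 1635591683/950153972 ≈ 1.7214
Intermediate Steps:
-25730/(-46526) + B/40844 = -25730/(-46526) + 47721/40844 = -25730*(-1/46526) + 47721*(1/40844) = 12865/23263 + 47721/40844 = 1635591683/950153972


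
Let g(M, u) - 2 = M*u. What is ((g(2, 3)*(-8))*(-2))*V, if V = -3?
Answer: -384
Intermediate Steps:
g(M, u) = 2 + M*u
((g(2, 3)*(-8))*(-2))*V = (((2 + 2*3)*(-8))*(-2))*(-3) = (((2 + 6)*(-8))*(-2))*(-3) = ((8*(-8))*(-2))*(-3) = -64*(-2)*(-3) = 128*(-3) = -384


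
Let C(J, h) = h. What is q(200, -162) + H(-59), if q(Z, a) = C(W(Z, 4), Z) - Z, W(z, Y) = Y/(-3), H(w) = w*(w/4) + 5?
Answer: 3501/4 ≈ 875.25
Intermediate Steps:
H(w) = 5 + w²/4 (H(w) = w*(w*(¼)) + 5 = w*(w/4) + 5 = w²/4 + 5 = 5 + w²/4)
W(z, Y) = -Y/3 (W(z, Y) = Y*(-⅓) = -Y/3)
q(Z, a) = 0 (q(Z, a) = Z - Z = 0)
q(200, -162) + H(-59) = 0 + (5 + (¼)*(-59)²) = 0 + (5 + (¼)*3481) = 0 + (5 + 3481/4) = 0 + 3501/4 = 3501/4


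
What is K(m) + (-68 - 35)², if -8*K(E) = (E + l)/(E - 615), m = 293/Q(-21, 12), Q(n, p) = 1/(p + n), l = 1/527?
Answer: 72726291695/6855216 ≈ 10609.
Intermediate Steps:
l = 1/527 ≈ 0.0018975
Q(n, p) = 1/(n + p)
m = -2637 (m = 293/(1/(-21 + 12)) = 293/(1/(-9)) = 293/(-⅑) = 293*(-9) = -2637)
K(E) = -(1/527 + E)/(8*(-615 + E)) (K(E) = -(E + 1/527)/(8*(E - 615)) = -(1/527 + E)/(8*(-615 + E)))
K(m) + (-68 - 35)² = (-1 - 527*(-2637))/(4216*(-615 - 2637)) + (-68 - 35)² = (1/4216)*(-1 + 1389699)/(-3252) + (-103)² = (1/4216)*(-1/3252)*1389698 + 10609 = -694849/6855216 + 10609 = 72726291695/6855216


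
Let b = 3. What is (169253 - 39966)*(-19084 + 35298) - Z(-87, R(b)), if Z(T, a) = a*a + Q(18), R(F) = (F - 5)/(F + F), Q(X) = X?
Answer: 18866334599/9 ≈ 2.0963e+9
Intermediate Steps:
R(F) = (-5 + F)/(2*F) (R(F) = (-5 + F)/((2*F)) = (-5 + F)*(1/(2*F)) = (-5 + F)/(2*F))
Z(T, a) = 18 + a² (Z(T, a) = a*a + 18 = a² + 18 = 18 + a²)
(169253 - 39966)*(-19084 + 35298) - Z(-87, R(b)) = (169253 - 39966)*(-19084 + 35298) - (18 + ((½)*(-5 + 3)/3)²) = 129287*16214 - (18 + ((½)*(⅓)*(-2))²) = 2096259418 - (18 + (-⅓)²) = 2096259418 - (18 + ⅑) = 2096259418 - 1*163/9 = 2096259418 - 163/9 = 18866334599/9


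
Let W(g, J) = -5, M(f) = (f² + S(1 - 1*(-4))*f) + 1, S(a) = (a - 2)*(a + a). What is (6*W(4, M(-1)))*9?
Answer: -270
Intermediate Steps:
S(a) = 2*a*(-2 + a) (S(a) = (-2 + a)*(2*a) = 2*a*(-2 + a))
M(f) = 1 + f² + 30*f (M(f) = (f² + (2*(1 - 1*(-4))*(-2 + (1 - 1*(-4))))*f) + 1 = (f² + (2*(1 + 4)*(-2 + (1 + 4)))*f) + 1 = (f² + (2*5*(-2 + 5))*f) + 1 = (f² + (2*5*3)*f) + 1 = (f² + 30*f) + 1 = 1 + f² + 30*f)
(6*W(4, M(-1)))*9 = (6*(-5))*9 = -30*9 = -270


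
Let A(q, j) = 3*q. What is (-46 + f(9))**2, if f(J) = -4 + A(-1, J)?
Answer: 2809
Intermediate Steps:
f(J) = -7 (f(J) = -4 + 3*(-1) = -4 - 3 = -7)
(-46 + f(9))**2 = (-46 - 7)**2 = (-53)**2 = 2809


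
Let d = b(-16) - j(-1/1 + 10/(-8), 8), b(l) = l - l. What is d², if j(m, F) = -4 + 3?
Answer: 1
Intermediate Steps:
b(l) = 0
j(m, F) = -1
d = 1 (d = 0 - 1*(-1) = 0 + 1 = 1)
d² = 1² = 1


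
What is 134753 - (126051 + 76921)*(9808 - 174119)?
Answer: 33350667045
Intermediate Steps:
134753 - (126051 + 76921)*(9808 - 174119) = 134753 - 202972*(-164311) = 134753 - 1*(-33350532292) = 134753 + 33350532292 = 33350667045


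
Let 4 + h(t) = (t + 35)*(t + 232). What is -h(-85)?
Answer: 7354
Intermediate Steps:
h(t) = -4 + (35 + t)*(232 + t) (h(t) = -4 + (t + 35)*(t + 232) = -4 + (35 + t)*(232 + t))
-h(-85) = -(8116 + (-85)² + 267*(-85)) = -(8116 + 7225 - 22695) = -1*(-7354) = 7354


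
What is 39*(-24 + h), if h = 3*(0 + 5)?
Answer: -351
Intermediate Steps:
h = 15 (h = 3*5 = 15)
39*(-24 + h) = 39*(-24 + 15) = 39*(-9) = -351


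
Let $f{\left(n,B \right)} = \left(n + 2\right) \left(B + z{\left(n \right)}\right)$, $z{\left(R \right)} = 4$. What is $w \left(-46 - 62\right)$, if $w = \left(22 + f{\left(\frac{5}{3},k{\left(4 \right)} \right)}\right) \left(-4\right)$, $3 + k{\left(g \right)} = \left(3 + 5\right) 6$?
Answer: $87120$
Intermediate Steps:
$k{\left(g \right)} = 45$ ($k{\left(g \right)} = -3 + \left(3 + 5\right) 6 = -3 + 8 \cdot 6 = -3 + 48 = 45$)
$f{\left(n,B \right)} = \left(2 + n\right) \left(4 + B\right)$ ($f{\left(n,B \right)} = \left(n + 2\right) \left(B + 4\right) = \left(2 + n\right) \left(4 + B\right)$)
$w = - \frac{2420}{3}$ ($w = \left(22 + \left(8 + 2 \cdot 45 + 4 \cdot \frac{5}{3} + 45 \cdot \frac{5}{3}\right)\right) \left(-4\right) = \left(22 + \left(8 + 90 + 4 \cdot 5 \cdot \frac{1}{3} + 45 \cdot 5 \cdot \frac{1}{3}\right)\right) \left(-4\right) = \left(22 + \left(8 + 90 + 4 \cdot \frac{5}{3} + 45 \cdot \frac{5}{3}\right)\right) \left(-4\right) = \left(22 + \left(8 + 90 + \frac{20}{3} + 75\right)\right) \left(-4\right) = \left(22 + \frac{539}{3}\right) \left(-4\right) = \frac{605}{3} \left(-4\right) = - \frac{2420}{3} \approx -806.67$)
$w \left(-46 - 62\right) = - \frac{2420 \left(-46 - 62\right)}{3} = \left(- \frac{2420}{3}\right) \left(-108\right) = 87120$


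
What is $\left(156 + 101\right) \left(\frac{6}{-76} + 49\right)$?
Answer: $\frac{477763}{38} \approx 12573.0$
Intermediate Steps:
$\left(156 + 101\right) \left(\frac{6}{-76} + 49\right) = 257 \left(6 \left(- \frac{1}{76}\right) + 49\right) = 257 \left(- \frac{3}{38} + 49\right) = 257 \cdot \frac{1859}{38} = \frac{477763}{38}$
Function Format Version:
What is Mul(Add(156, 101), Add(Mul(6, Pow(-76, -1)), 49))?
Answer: Rational(477763, 38) ≈ 12573.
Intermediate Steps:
Mul(Add(156, 101), Add(Mul(6, Pow(-76, -1)), 49)) = Mul(257, Add(Mul(6, Rational(-1, 76)), 49)) = Mul(257, Add(Rational(-3, 38), 49)) = Mul(257, Rational(1859, 38)) = Rational(477763, 38)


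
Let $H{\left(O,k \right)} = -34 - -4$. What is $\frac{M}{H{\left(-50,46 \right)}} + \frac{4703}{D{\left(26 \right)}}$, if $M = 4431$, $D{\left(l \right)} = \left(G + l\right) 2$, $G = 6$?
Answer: $- \frac{23749}{320} \approx -74.216$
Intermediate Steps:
$H{\left(O,k \right)} = -30$ ($H{\left(O,k \right)} = -34 + 4 = -30$)
$D{\left(l \right)} = 12 + 2 l$ ($D{\left(l \right)} = \left(6 + l\right) 2 = 12 + 2 l$)
$\frac{M}{H{\left(-50,46 \right)}} + \frac{4703}{D{\left(26 \right)}} = \frac{4431}{-30} + \frac{4703}{12 + 2 \cdot 26} = 4431 \left(- \frac{1}{30}\right) + \frac{4703}{12 + 52} = - \frac{1477}{10} + \frac{4703}{64} = - \frac{23749}{320}$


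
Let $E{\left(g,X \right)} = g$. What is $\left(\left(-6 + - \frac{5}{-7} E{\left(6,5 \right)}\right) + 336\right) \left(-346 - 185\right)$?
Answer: $- \frac{1242540}{7} \approx -1.7751 \cdot 10^{5}$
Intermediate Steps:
$\left(\left(-6 + - \frac{5}{-7} E{\left(6,5 \right)}\right) + 336\right) \left(-346 - 185\right) = \left(\left(-6 + - \frac{5}{-7} \cdot 6\right) + 336\right) \left(-346 - 185\right) = \left(\left(-6 + \left(-5\right) \left(- \frac{1}{7}\right) 6\right) + 336\right) \left(-531\right) = \left(\left(-6 + \frac{5}{7} \cdot 6\right) + 336\right) \left(-531\right) = \left(\left(-6 + \frac{30}{7}\right) + 336\right) \left(-531\right) = \left(- \frac{12}{7} + 336\right) \left(-531\right) = \frac{2340}{7} \left(-531\right) = - \frac{1242540}{7}$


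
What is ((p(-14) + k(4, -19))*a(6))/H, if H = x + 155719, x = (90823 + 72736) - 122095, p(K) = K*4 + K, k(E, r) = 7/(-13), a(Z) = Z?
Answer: -786/366197 ≈ -0.0021464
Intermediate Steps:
k(E, r) = -7/13 (k(E, r) = 7*(-1/13) = -7/13)
p(K) = 5*K (p(K) = 4*K + K = 5*K)
x = 41464 (x = 163559 - 122095 = 41464)
H = 197183 (H = 41464 + 155719 = 197183)
((p(-14) + k(4, -19))*a(6))/H = ((5*(-14) - 7/13)*6)/197183 = ((-70 - 7/13)*6)*(1/197183) = -917/13*6*(1/197183) = -5502/13*1/197183 = -786/366197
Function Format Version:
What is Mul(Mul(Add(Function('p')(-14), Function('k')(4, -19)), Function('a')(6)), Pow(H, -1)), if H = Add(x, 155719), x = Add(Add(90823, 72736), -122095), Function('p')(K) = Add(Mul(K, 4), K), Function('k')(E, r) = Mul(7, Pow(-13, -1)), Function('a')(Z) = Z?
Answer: Rational(-786, 366197) ≈ -0.0021464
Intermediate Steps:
Function('k')(E, r) = Rational(-7, 13) (Function('k')(E, r) = Mul(7, Rational(-1, 13)) = Rational(-7, 13))
Function('p')(K) = Mul(5, K) (Function('p')(K) = Add(Mul(4, K), K) = Mul(5, K))
x = 41464 (x = Add(163559, -122095) = 41464)
H = 197183 (H = Add(41464, 155719) = 197183)
Mul(Mul(Add(Function('p')(-14), Function('k')(4, -19)), Function('a')(6)), Pow(H, -1)) = Mul(Mul(Add(Mul(5, -14), Rational(-7, 13)), 6), Pow(197183, -1)) = Mul(Mul(Add(-70, Rational(-7, 13)), 6), Rational(1, 197183)) = Mul(Mul(Rational(-917, 13), 6), Rational(1, 197183)) = Mul(Rational(-5502, 13), Rational(1, 197183)) = Rational(-786, 366197)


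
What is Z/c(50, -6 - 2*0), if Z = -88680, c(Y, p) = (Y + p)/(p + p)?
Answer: 266040/11 ≈ 24185.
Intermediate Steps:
c(Y, p) = (Y + p)/(2*p) (c(Y, p) = (Y + p)/((2*p)) = (Y + p)*(1/(2*p)) = (Y + p)/(2*p))
Z/c(50, -6 - 2*0) = -88680*2*(-6 - 2*0)/(50 + (-6 - 2*0)) = -88680*2*(-6 + 0)/(50 + (-6 + 0)) = -88680*(-12/(50 - 6)) = -88680/((1/2)*(-1/6)*44) = -88680/(-11/3) = -88680*(-3/11) = 266040/11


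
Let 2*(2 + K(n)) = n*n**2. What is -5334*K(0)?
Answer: 10668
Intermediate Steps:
K(n) = -2 + n**3/2 (K(n) = -2 + (n*n**2)/2 = -2 + n**3/2)
-5334*K(0) = -5334*(-2 + (1/2)*0**3) = -5334*(-2 + (1/2)*0) = -5334*(-2 + 0) = -5334*(-2) = 10668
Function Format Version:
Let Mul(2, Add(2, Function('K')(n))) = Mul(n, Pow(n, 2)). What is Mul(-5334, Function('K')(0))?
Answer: 10668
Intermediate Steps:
Function('K')(n) = Add(-2, Mul(Rational(1, 2), Pow(n, 3))) (Function('K')(n) = Add(-2, Mul(Rational(1, 2), Mul(n, Pow(n, 2)))) = Add(-2, Mul(Rational(1, 2), Pow(n, 3))))
Mul(-5334, Function('K')(0)) = Mul(-5334, Add(-2, Mul(Rational(1, 2), Pow(0, 3)))) = Mul(-5334, Add(-2, Mul(Rational(1, 2), 0))) = Mul(-5334, Add(-2, 0)) = Mul(-5334, -2) = 10668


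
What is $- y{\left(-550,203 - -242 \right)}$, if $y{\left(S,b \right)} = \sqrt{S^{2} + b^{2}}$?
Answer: $- 5 \sqrt{20021} \approx -707.48$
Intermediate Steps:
$- y{\left(-550,203 - -242 \right)} = - \sqrt{\left(-550\right)^{2} + \left(203 - -242\right)^{2}} = - \sqrt{302500 + \left(203 + 242\right)^{2}} = - \sqrt{302500 + 445^{2}} = - \sqrt{302500 + 198025} = - \sqrt{500525} = - 5 \sqrt{20021}$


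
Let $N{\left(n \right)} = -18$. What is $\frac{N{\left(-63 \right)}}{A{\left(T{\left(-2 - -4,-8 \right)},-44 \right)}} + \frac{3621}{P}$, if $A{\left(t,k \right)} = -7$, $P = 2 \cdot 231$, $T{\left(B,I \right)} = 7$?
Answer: $\frac{229}{22} \approx 10.409$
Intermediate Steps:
$P = 462$
$\frac{N{\left(-63 \right)}}{A{\left(T{\left(-2 - -4,-8 \right)},-44 \right)}} + \frac{3621}{P} = - \frac{18}{-7} + \frac{3621}{462} = \left(-18\right) \left(- \frac{1}{7}\right) + 3621 \cdot \frac{1}{462} = \frac{18}{7} + \frac{1207}{154} = \frac{229}{22}$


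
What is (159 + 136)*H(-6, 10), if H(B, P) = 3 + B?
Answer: -885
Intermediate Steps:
(159 + 136)*H(-6, 10) = (159 + 136)*(3 - 6) = 295*(-3) = -885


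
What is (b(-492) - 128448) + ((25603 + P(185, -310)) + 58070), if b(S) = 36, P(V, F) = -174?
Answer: -44913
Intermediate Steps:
(b(-492) - 128448) + ((25603 + P(185, -310)) + 58070) = (36 - 128448) + ((25603 - 174) + 58070) = -128412 + (25429 + 58070) = -128412 + 83499 = -44913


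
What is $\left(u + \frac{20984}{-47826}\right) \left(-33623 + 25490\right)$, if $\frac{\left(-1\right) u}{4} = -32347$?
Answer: $- \frac{8387955322672}{7971} \approx -1.0523 \cdot 10^{9}$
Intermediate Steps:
$u = 129388$ ($u = \left(-4\right) \left(-32347\right) = 129388$)
$\left(u + \frac{20984}{-47826}\right) \left(-33623 + 25490\right) = \left(129388 + \frac{20984}{-47826}\right) \left(-33623 + 25490\right) = \left(129388 + 20984 \left(- \frac{1}{47826}\right)\right) \left(-8133\right) = \left(129388 - \frac{10492}{23913}\right) \left(-8133\right) = \frac{3094044752}{23913} \left(-8133\right) = - \frac{8387955322672}{7971}$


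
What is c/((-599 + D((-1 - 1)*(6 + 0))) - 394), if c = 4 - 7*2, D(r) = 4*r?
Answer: 10/1041 ≈ 0.0096062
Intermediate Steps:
c = -10 (c = 4 - 14 = -10)
c/((-599 + D((-1 - 1)*(6 + 0))) - 394) = -10/((-599 + 4*((-1 - 1)*(6 + 0))) - 394) = -10/((-599 + 4*(-2*6)) - 394) = -10/((-599 + 4*(-12)) - 394) = -10/((-599 - 48) - 394) = -10/(-647 - 394) = -10/(-1041) = -10*(-1/1041) = 10/1041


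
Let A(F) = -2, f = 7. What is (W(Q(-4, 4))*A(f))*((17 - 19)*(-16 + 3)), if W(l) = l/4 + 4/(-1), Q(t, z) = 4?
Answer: 156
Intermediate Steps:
W(l) = -4 + l/4 (W(l) = l*(¼) + 4*(-1) = l/4 - 4 = -4 + l/4)
(W(Q(-4, 4))*A(f))*((17 - 19)*(-16 + 3)) = ((-4 + (¼)*4)*(-2))*((17 - 19)*(-16 + 3)) = ((-4 + 1)*(-2))*(-2*(-13)) = -3*(-2)*26 = 6*26 = 156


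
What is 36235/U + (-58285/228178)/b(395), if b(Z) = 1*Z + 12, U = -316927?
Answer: -3383560231005/29432517985442 ≈ -0.11496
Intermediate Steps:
b(Z) = 12 + Z (b(Z) = Z + 12 = 12 + Z)
36235/U + (-58285/228178)/b(395) = 36235/(-316927) + (-58285/228178)/(12 + 395) = 36235*(-1/316927) - 58285*1/228178/407 = -36235/316927 - 58285/228178*1/407 = -36235/316927 - 58285/92868446 = -3383560231005/29432517985442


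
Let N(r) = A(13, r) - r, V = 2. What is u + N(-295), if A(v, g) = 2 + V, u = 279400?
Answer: 279699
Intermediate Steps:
A(v, g) = 4 (A(v, g) = 2 + 2 = 4)
N(r) = 4 - r
u + N(-295) = 279400 + (4 - 1*(-295)) = 279400 + (4 + 295) = 279400 + 299 = 279699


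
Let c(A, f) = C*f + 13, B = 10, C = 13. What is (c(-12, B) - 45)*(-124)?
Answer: -12152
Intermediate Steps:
c(A, f) = 13 + 13*f (c(A, f) = 13*f + 13 = 13 + 13*f)
(c(-12, B) - 45)*(-124) = ((13 + 13*10) - 45)*(-124) = ((13 + 130) - 45)*(-124) = (143 - 45)*(-124) = 98*(-124) = -12152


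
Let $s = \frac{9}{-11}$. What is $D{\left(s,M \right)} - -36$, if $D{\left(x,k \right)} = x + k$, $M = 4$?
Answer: $\frac{431}{11} \approx 39.182$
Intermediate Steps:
$s = - \frac{9}{11}$ ($s = 9 \left(- \frac{1}{11}\right) = - \frac{9}{11} \approx -0.81818$)
$D{\left(x,k \right)} = k + x$
$D{\left(s,M \right)} - -36 = \left(4 - \frac{9}{11}\right) - -36 = \frac{35}{11} + 36 = \frac{431}{11}$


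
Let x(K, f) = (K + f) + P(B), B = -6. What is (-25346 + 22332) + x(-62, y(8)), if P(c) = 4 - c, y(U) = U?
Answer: -3058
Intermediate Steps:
x(K, f) = 10 + K + f (x(K, f) = (K + f) + (4 - 1*(-6)) = (K + f) + (4 + 6) = (K + f) + 10 = 10 + K + f)
(-25346 + 22332) + x(-62, y(8)) = (-25346 + 22332) + (10 - 62 + 8) = -3014 - 44 = -3058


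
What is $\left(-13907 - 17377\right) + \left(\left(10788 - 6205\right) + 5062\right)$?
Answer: $-21639$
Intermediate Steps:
$\left(-13907 - 17377\right) + \left(\left(10788 - 6205\right) + 5062\right) = -31284 + \left(4583 + 5062\right) = -31284 + 9645 = -21639$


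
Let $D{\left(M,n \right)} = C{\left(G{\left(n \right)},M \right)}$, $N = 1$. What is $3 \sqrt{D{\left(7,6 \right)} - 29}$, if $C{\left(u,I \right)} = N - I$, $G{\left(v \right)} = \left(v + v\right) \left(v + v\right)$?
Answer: $3 i \sqrt{35} \approx 17.748 i$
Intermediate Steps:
$G{\left(v \right)} = 4 v^{2}$ ($G{\left(v \right)} = 2 v 2 v = 4 v^{2}$)
$C{\left(u,I \right)} = 1 - I$
$D{\left(M,n \right)} = 1 - M$
$3 \sqrt{D{\left(7,6 \right)} - 29} = 3 \sqrt{\left(1 - 7\right) - 29} = 3 \sqrt{-6 - 29} = 3 \sqrt{-35} = 3 i \sqrt{35}$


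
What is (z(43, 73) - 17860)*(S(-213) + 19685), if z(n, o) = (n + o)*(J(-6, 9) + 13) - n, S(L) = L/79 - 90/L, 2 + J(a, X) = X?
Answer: -1720369620196/5609 ≈ -3.0672e+8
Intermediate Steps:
J(a, X) = -2 + X
S(L) = -90/L + L/79 (S(L) = L*(1/79) - 90/L = L/79 - 90/L = -90/L + L/79)
z(n, o) = 19*n + 20*o (z(n, o) = (n + o)*((-2 + 9) + 13) - n = (n + o)*(7 + 13) - n = (n + o)*20 - n = (20*n + 20*o) - n = 19*n + 20*o)
(z(43, 73) - 17860)*(S(-213) + 19685) = ((19*43 + 20*73) - 17860)*((-90/(-213) + (1/79)*(-213)) + 19685) = ((817 + 1460) - 17860)*((-90*(-1/213) - 213/79) + 19685) = (2277 - 17860)*((30/71 - 213/79) + 19685) = -15583*(-12753/5609 + 19685) = -15583*110400412/5609 = -1720369620196/5609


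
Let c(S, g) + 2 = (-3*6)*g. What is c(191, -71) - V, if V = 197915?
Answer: -196639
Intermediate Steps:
c(S, g) = -2 - 18*g (c(S, g) = -2 + (-3*6)*g = -2 - 18*g)
c(191, -71) - V = (-2 - 18*(-71)) - 1*197915 = (-2 + 1278) - 197915 = 1276 - 197915 = -196639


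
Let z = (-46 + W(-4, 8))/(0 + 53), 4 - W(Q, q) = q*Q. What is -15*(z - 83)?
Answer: 66135/53 ≈ 1247.8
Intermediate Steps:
W(Q, q) = 4 - Q*q (W(Q, q) = 4 - q*Q = 4 - Q*q)
z = -10/53 (z = (-46 + (4 - 1*(-4)*8))/(0 + 53) = (-46 + (4 + 32))/53 = (-46 + 36)*(1/53) = -10*1/53 = -10/53 ≈ -0.18868)
-15*(z - 83) = -15*(-10/53 - 83) = -15*(-4409/53) = 66135/53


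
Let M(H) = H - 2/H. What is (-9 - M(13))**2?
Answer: 80656/169 ≈ 477.25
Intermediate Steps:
M(H) = H - 2/H
(-9 - M(13))**2 = (-9 - (13 - 2/13))**2 = (-9 - 1*167/13)**2 = (-9 - 167/13)**2 = (-284/13)**2 = 80656/169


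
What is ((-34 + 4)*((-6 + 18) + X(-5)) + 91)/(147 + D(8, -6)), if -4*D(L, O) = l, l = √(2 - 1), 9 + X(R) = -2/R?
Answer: -44/587 ≈ -0.074957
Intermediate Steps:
X(R) = -9 - 2/R
l = 1 (l = √1 = 1)
D(L, O) = -¼ (D(L, O) = -¼*1 = -¼)
((-34 + 4)*((-6 + 18) + X(-5)) + 91)/(147 + D(8, -6)) = ((-34 + 4)*((-6 + 18) + (-9 - 2/(-5))) + 91)/(147 - ¼) = (-30*(12 + (-9 - 2*(-⅕))) + 91)/(587/4) = 4*(-30*(12 + (-9 + ⅖)) + 91)/587 = 4*(-30*(12 - 43/5) + 91)/587 = 4*(-30*17/5 + 91)/587 = 4*(-102 + 91)/587 = (4/587)*(-11) = -44/587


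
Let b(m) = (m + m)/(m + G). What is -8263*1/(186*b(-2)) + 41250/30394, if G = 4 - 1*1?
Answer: 140917811/11306568 ≈ 12.463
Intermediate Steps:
G = 3 (G = 4 - 1 = 3)
b(m) = 2*m/(3 + m) (b(m) = (m + m)/(m + 3) = (2*m)/(3 + m) = 2*m/(3 + m))
-8263*1/(186*b(-2)) + 41250/30394 = -8263/((-31*(-6))*(2*(-2)/(3 - 2))) + 41250/30394 = -8263/(186*(2*(-2)/1)) + 41250*(1/30394) = -8263/(186*(2*(-2)*1)) + 20625/15197 = -8263/(186*(-4)) + 20625/15197 = -8263/(-744) + 20625/15197 = -8263*(-1/744) + 20625/15197 = 8263/744 + 20625/15197 = 140917811/11306568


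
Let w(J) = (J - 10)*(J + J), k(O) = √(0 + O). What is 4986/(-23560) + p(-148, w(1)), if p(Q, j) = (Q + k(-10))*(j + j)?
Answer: 62761347/11780 - 36*I*√10 ≈ 5327.8 - 113.84*I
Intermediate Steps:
k(O) = √O
w(J) = 2*J*(-10 + J) (w(J) = (-10 + J)*(2*J) = 2*J*(-10 + J))
p(Q, j) = 2*j*(Q + I*√10) (p(Q, j) = (Q + √(-10))*(j + j) = (Q + I*√10)*(2*j) = 2*j*(Q + I*√10))
4986/(-23560) + p(-148, w(1)) = 4986/(-23560) + 2*(2*1*(-10 + 1))*(-148 + I*√10) = 4986*(-1/23560) + 2*(2*1*(-9))*(-148 + I*√10) = -2493/11780 + 2*(-18)*(-148 + I*√10) = -2493/11780 + (5328 - 36*I*√10) = 62761347/11780 - 36*I*√10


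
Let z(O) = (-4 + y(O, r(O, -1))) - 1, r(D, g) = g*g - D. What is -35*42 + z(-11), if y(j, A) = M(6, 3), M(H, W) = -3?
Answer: -1478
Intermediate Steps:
r(D, g) = g² - D
y(j, A) = -3
z(O) = -8 (z(O) = (-4 - 3) - 1 = -7 - 1 = -8)
-35*42 + z(-11) = -35*42 - 8 = -1470 - 8 = -1478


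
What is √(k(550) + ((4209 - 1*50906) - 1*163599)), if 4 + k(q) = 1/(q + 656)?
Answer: I*√33985321066/402 ≈ 458.58*I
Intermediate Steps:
k(q) = -4 + 1/(656 + q) (k(q) = -4 + 1/(q + 656) = -4 + 1/(656 + q))
√(k(550) + ((4209 - 1*50906) - 1*163599)) = √((-2623 - 4*550)/(656 + 550) + ((4209 - 1*50906) - 1*163599)) = √((-2623 - 2200)/1206 + ((4209 - 50906) - 163599)) = √((1/1206)*(-4823) + (-46697 - 163599)) = √(-4823/1206 - 210296) = √(-253621799/1206) = I*√33985321066/402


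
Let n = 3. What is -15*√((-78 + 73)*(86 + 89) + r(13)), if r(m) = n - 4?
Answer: -30*I*√219 ≈ -443.96*I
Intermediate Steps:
r(m) = -1 (r(m) = 3 - 4 = -1)
-15*√((-78 + 73)*(86 + 89) + r(13)) = -15*√((-78 + 73)*(86 + 89) - 1) = -15*√(-5*175 - 1) = -15*√(-875 - 1) = -30*I*√219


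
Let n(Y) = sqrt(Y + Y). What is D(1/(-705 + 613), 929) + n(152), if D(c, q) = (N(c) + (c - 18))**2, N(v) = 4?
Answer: 1661521/8464 + 4*sqrt(19) ≈ 213.74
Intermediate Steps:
D(c, q) = (-14 + c)**2 (D(c, q) = (4 + (c - 18))**2 = (4 + (-18 + c))**2 = (-14 + c)**2)
n(Y) = sqrt(2)*sqrt(Y) (n(Y) = sqrt(2*Y) = sqrt(2)*sqrt(Y))
D(1/(-705 + 613), 929) + n(152) = (-14 + 1/(-705 + 613))**2 + sqrt(2)*sqrt(152) = (-14 + 1/(-92))**2 + sqrt(2)*(2*sqrt(38)) = (-14 - 1/92)**2 + 4*sqrt(19) = (-1289/92)**2 + 4*sqrt(19) = 1661521/8464 + 4*sqrt(19)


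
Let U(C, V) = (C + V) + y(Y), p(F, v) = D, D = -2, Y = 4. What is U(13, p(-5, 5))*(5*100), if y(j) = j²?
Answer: 13500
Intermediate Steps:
p(F, v) = -2
U(C, V) = 16 + C + V (U(C, V) = (C + V) + 4² = (C + V) + 16 = 16 + C + V)
U(13, p(-5, 5))*(5*100) = (16 + 13 - 2)*(5*100) = 27*500 = 13500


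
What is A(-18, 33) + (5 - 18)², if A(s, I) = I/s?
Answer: 1003/6 ≈ 167.17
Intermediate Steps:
A(-18, 33) + (5 - 18)² = 33/(-18) + (5 - 18)² = 33*(-1/18) + (-13)² = -11/6 + 169 = 1003/6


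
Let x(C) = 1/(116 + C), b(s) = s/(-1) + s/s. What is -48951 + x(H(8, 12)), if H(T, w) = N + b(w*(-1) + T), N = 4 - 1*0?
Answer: -6118874/125 ≈ -48951.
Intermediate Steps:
b(s) = 1 - s (b(s) = s*(-1) + 1 = -s + 1 = 1 - s)
N = 4 (N = 4 + 0 = 4)
H(T, w) = 5 + w - T (H(T, w) = 4 + (1 - (w*(-1) + T)) = 4 + (1 - (-w + T)) = 4 + (1 - (T - w)) = 4 + (1 + (w - T)) = 4 + (1 + w - T) = 5 + w - T)
-48951 + x(H(8, 12)) = -48951 + 1/(116 + (5 + 12 - 1*8)) = -48951 + 1/(116 + (5 + 12 - 8)) = -48951 + 1/(116 + 9) = -48951 + 1/125 = -6118874/125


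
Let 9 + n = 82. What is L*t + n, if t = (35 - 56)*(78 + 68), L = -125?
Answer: 383323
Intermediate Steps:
n = 73 (n = -9 + 82 = 73)
t = -3066 (t = -21*146 = -3066)
L*t + n = -125*(-3066) + 73 = 383250 + 73 = 383323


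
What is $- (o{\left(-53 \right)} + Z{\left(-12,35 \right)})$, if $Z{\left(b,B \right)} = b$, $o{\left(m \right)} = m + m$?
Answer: $118$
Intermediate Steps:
$o{\left(m \right)} = 2 m$
$- (o{\left(-53 \right)} + Z{\left(-12,35 \right)}) = - (2 \left(-53\right) - 12) = - (-106 - 12) = \left(-1\right) \left(-118\right) = 118$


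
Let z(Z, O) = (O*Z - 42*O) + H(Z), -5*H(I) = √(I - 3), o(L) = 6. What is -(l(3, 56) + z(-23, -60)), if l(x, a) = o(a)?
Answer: -3906 + I*√26/5 ≈ -3906.0 + 1.0198*I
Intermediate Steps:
l(x, a) = 6
H(I) = -√(-3 + I)/5 (H(I) = -√(I - 3)/5 = -√(-3 + I)/5)
z(Z, O) = -42*O - √(-3 + Z)/5 + O*Z (z(Z, O) = (O*Z - 42*O) - √(-3 + Z)/5 = (-42*O + O*Z) - √(-3 + Z)/5 = -42*O - √(-3 + Z)/5 + O*Z)
-(l(3, 56) + z(-23, -60)) = -(6 + (-42*(-60) - √(-3 - 23)/5 - 60*(-23))) = -(6 + (2520 - I*√26/5 + 1380)) = -(6 + (3900 - I*√26/5)) = -(3906 - I*√26/5) = -3906 + I*√26/5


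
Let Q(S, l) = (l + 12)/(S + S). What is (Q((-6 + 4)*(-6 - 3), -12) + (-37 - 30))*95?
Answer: -6365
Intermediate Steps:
Q(S, l) = (12 + l)/(2*S) (Q(S, l) = (12 + l)/((2*S)) = (12 + l)*(1/(2*S)) = (12 + l)/(2*S))
(Q((-6 + 4)*(-6 - 3), -12) + (-37 - 30))*95 = ((12 - 12)/(2*(((-6 + 4)*(-6 - 3)))) + (-37 - 30))*95 = ((1/2)*0/(-2*(-9)) - 67)*95 = ((1/2)*0/18 - 67)*95 = ((1/2)*(1/18)*0 - 67)*95 = (0 - 67)*95 = -67*95 = -6365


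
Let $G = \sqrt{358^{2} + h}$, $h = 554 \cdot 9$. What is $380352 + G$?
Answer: $380352 + 5 \sqrt{5326} \approx 3.8072 \cdot 10^{5}$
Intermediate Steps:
$h = 4986$
$G = 5 \sqrt{5326}$ ($G = \sqrt{358^{2} + 4986} = \sqrt{128164 + 4986} = \sqrt{133150} = 5 \sqrt{5326} \approx 364.9$)
$380352 + G = 380352 + 5 \sqrt{5326}$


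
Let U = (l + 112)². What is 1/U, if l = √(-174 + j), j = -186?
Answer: -I/(-12184*I + 1344*√10) ≈ 7.3171e-5 - 2.5524e-5*I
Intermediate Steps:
l = 6*I*√10 (l = √(-174 - 186) = √(-360) = 6*I*√10 ≈ 18.974*I)
U = (112 + 6*I*√10)² (U = (6*I*√10 + 112)² = (112 + 6*I*√10)² ≈ 12184.0 + 4250.1*I)
1/U = 1/(12184 + 1344*I*√10)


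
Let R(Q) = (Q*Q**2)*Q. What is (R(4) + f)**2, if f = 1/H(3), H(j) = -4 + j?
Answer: 65025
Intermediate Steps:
f = -1 (f = 1/(-4 + 3) = 1/(-1) = -1)
R(Q) = Q**4 (R(Q) = Q**3*Q = Q**4)
(R(4) + f)**2 = (4**4 - 1)**2 = (256 - 1)**2 = 255**2 = 65025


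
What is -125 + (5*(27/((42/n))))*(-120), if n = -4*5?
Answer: 53125/7 ≈ 7589.3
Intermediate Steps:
n = -20
-125 + (5*(27/((42/n))))*(-120) = -125 + (5*(27/((42/(-20)))))*(-120) = -125 + (5*(27/((42*(-1/20)))))*(-120) = -125 + (5*(27/(-21/10)))*(-120) = -125 + (5*(27*(-10/21)))*(-120) = -125 + (5*(-90/7))*(-120) = -125 - 450/7*(-120) = -125 + 54000/7 = 53125/7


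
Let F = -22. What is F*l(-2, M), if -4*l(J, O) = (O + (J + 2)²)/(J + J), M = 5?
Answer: -55/8 ≈ -6.8750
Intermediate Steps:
l(J, O) = -(O + (2 + J)²)/(8*J) (l(J, O) = -(O + (J + 2)²)/(4*(J + J)) = -(O + (2 + J)²)/(4*(2*J)) = -(O + (2 + J)²)*1/(2*J)/4 = -(O + (2 + J)²)/(8*J))
F*l(-2, M) = -11*(-1*5 - (2 - 2)²)/(4*(-2)) = -11*(-1)*(-5 - 1*0²)/(4*2) = -11*(-1)*(-5 - 1*0)/(4*2) = -11*(-1)*(-5 + 0)/(4*2) = -11*(-1)*(-5)/(4*2) = -22*5/16 = -55/8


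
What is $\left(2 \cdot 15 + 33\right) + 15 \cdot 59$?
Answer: $948$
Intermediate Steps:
$\left(2 \cdot 15 + 33\right) + 15 \cdot 59 = \left(30 + 33\right) + 885 = 63 + 885 = 948$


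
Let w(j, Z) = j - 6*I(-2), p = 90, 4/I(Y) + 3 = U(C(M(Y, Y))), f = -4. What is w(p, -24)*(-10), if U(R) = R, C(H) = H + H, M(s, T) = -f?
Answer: -852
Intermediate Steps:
M(s, T) = 4 (M(s, T) = -1*(-4) = 4)
C(H) = 2*H
I(Y) = 4/5 (I(Y) = 4/(-3 + 2*4) = 4/(-3 + 8) = 4/5)
w(j, Z) = -24/5 + j (w(j, Z) = j - 6*4/5 = j - 24/5 = -24/5 + j)
w(p, -24)*(-10) = (-24/5 + 90)*(-10) = (426/5)*(-10) = -852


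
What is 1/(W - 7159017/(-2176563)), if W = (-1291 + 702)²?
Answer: 725521/251700857180 ≈ 2.8825e-6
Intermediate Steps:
W = 346921 (W = (-589)² = 346921)
1/(W - 7159017/(-2176563)) = 1/(346921 - 7159017/(-2176563)) = 1/(346921 - 7159017*(-1/2176563)) = 1/(346921 + 2386339/725521) = 1/(251700857180/725521) = 725521/251700857180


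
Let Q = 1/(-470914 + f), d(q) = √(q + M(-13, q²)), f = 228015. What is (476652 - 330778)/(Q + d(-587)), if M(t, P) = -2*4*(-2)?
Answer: -17716324363/16844478359386 - 4303277471448337*I*√571/16844478359386 ≈ -0.0010518 - 6104.6*I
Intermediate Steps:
M(t, P) = 16 (M(t, P) = -8*(-2) = 16)
d(q) = √(16 + q) (d(q) = √(q + 16) = √(16 + q))
Q = -1/242899 (Q = 1/(-470914 + 228015) = 1/(-242899) = -1/242899 ≈ -4.1169e-6)
(476652 - 330778)/(Q + d(-587)) = (476652 - 330778)/(-1/242899 + √(16 - 587)) = 145874/(-1/242899 + √(-571)) = 145874/(-1/242899 + I*√571)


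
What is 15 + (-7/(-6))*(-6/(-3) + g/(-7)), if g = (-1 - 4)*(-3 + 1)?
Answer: 47/3 ≈ 15.667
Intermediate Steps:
g = 10 (g = -5*(-2) = 10)
15 + (-7/(-6))*(-6/(-3) + g/(-7)) = 15 + (-7/(-6))*(-6/(-3) + 10/(-7)) = 15 + (-7*(-⅙))*(-6*(-⅓) + 10*(-⅐)) = 15 + 7*(2 - 10/7)/6 = 15 + (7/6)*(4/7) = 15 + ⅔ = 47/3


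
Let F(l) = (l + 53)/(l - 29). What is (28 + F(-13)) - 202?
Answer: -3674/21 ≈ -174.95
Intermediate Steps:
F(l) = (53 + l)/(-29 + l)
(28 + F(-13)) - 202 = (28 + (53 - 13)/(-29 - 13)) - 202 = (28 + 40/(-42)) - 202 = (28 - 1/42*40) - 202 = (28 - 20/21) - 202 = 568/21 - 202 = -3674/21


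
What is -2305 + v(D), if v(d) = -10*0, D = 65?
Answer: -2305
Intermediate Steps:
v(d) = 0
-2305 + v(D) = -2305 + 0 = -2305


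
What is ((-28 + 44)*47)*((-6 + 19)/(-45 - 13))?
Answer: -4888/29 ≈ -168.55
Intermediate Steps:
((-28 + 44)*47)*((-6 + 19)/(-45 - 13)) = (16*47)*(13/(-58)) = 752*(13*(-1/58)) = 752*(-13/58) = -4888/29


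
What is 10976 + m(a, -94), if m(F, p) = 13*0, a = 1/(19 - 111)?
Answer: 10976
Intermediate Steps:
a = -1/92 (a = 1/(-92) = -1/92 ≈ -0.010870)
m(F, p) = 0
10976 + m(a, -94) = 10976 + 0 = 10976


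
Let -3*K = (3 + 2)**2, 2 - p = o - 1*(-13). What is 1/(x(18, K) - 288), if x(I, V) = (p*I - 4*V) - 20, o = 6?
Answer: -3/1742 ≈ -0.0017222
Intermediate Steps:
p = -17 (p = 2 - (6 - 1*(-13)) = 2 - (6 + 13) = 2 - 1*19 = 2 - 19 = -17)
K = -25/3 (K = -(3 + 2)**2/3 = -1/3*5**2 = -1/3*25 = -25/3 ≈ -8.3333)
x(I, V) = -20 - 17*I - 4*V (x(I, V) = (-17*I - 4*V) - 20 = -20 - 17*I - 4*V)
1/(x(18, K) - 288) = 1/((-20 - 17*18 - 4*(-25/3)) - 288) = 1/((-20 - 306 + 100/3) - 288) = 1/(-878/3 - 288) = 1/(-1742/3) = -3/1742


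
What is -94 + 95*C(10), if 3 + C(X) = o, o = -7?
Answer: -1044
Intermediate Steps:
C(X) = -10 (C(X) = -3 - 7 = -10)
-94 + 95*C(10) = -94 + 95*(-10) = -94 - 950 = -1044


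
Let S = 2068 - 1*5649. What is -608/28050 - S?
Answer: 50223221/14025 ≈ 3581.0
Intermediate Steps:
S = -3581 (S = 2068 - 5649 = -3581)
-608/28050 - S = -608/28050 - 1*(-3581) = -608*1/28050 + 3581 = -304/14025 + 3581 = 50223221/14025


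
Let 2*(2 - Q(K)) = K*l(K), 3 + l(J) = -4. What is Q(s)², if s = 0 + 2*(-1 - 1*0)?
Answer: 25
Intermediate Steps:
l(J) = -7 (l(J) = -3 - 4 = -7)
s = -2 (s = 0 + 2*(-1 + 0) = 0 + 2*(-1) = 0 - 2 = -2)
Q(K) = 2 + 7*K/2 (Q(K) = 2 - K*(-7)/2 = 2 - (-7)*K/2 = 2 + 7*K/2)
Q(s)² = (2 + (7/2)*(-2))² = (2 - 7)² = (-5)² = 25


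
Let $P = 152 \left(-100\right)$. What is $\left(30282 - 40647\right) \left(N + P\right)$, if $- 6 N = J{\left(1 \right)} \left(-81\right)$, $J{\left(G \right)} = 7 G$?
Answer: $\frac{313137015}{2} \approx 1.5657 \cdot 10^{8}$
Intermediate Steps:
$P = -15200$
$N = \frac{189}{2}$ ($N = - \frac{7 \cdot 1 \left(-81\right)}{6} = - \frac{7 \left(-81\right)}{6} = \left(- \frac{1}{6}\right) \left(-567\right) = \frac{189}{2} \approx 94.5$)
$\left(30282 - 40647\right) \left(N + P\right) = \left(30282 - 40647\right) \left(\frac{189}{2} - 15200\right) = \left(-10365\right) \left(- \frac{30211}{2}\right) = \frac{313137015}{2}$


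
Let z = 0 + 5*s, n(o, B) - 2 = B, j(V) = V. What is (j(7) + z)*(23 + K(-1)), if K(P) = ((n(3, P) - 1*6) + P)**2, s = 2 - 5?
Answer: -472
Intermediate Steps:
s = -3
n(o, B) = 2 + B
z = -15 (z = 0 + 5*(-3) = 0 - 15 = -15)
K(P) = (-4 + 2*P)**2 (K(P) = (((2 + P) - 1*6) + P)**2 = (((2 + P) - 6) + P)**2 = ((-4 + P) + P)**2 = (-4 + 2*P)**2)
(j(7) + z)*(23 + K(-1)) = (7 - 15)*(23 + 4*(-2 - 1)**2) = -8*(23 + 4*(-3)**2) = -8*(23 + 4*9) = -8*(23 + 36) = -8*59 = -472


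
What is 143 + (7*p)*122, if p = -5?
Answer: -4127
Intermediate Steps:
143 + (7*p)*122 = 143 + (7*(-5))*122 = 143 - 35*122 = 143 - 4270 = -4127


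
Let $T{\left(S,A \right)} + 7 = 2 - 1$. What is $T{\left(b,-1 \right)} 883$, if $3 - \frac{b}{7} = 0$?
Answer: $-5298$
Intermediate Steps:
$b = 21$ ($b = 21 - 0 = 21 + 0 = 21$)
$T{\left(S,A \right)} = -6$ ($T{\left(S,A \right)} = -7 + \left(2 - 1\right) = -7 + 1 = -6$)
$T{\left(b,-1 \right)} 883 = \left(-6\right) 883 = -5298$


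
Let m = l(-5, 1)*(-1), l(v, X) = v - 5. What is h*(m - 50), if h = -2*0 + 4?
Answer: -160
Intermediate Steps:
l(v, X) = -5 + v
h = 4 (h = 0 + 4 = 4)
m = 10 (m = (-5 - 5)*(-1) = -10*(-1) = 10)
h*(m - 50) = 4*(10 - 50) = 4*(-40) = -160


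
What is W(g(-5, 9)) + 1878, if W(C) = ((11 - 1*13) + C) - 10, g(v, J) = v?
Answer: 1861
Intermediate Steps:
W(C) = -12 + C (W(C) = ((11 - 13) + C) - 10 = (-2 + C) - 10 = -12 + C)
W(g(-5, 9)) + 1878 = (-12 - 5) + 1878 = -17 + 1878 = 1861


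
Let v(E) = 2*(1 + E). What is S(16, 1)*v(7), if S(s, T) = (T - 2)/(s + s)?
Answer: -1/2 ≈ -0.50000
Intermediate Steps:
S(s, T) = (-2 + T)/(2*s) (S(s, T) = (-2 + T)/((2*s)) = (-2 + T)*(1/(2*s)) = (-2 + T)/(2*s))
v(E) = 2 + 2*E
S(16, 1)*v(7) = ((1/2)*(-2 + 1)/16)*(2 + 2*7) = ((1/2)*(1/16)*(-1))*(2 + 14) = -1/32*16 = -1/2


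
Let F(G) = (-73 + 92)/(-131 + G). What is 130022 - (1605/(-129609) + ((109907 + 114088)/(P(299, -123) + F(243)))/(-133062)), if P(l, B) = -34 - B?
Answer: 414712803135317473/3189557947299 ≈ 1.3002e+5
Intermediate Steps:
F(G) = 19/(-131 + G)
130022 - (1605/(-129609) + ((109907 + 114088)/(P(299, -123) + F(243)))/(-133062)) = 130022 - (1605/(-129609) + ((109907 + 114088)/((-34 - 1*(-123)) + 19/(-131 + 243)))/(-133062)) = 130022 - (1605*(-1/129609) + (223995/((-34 + 123) + 19/112))*(-1/133062)) = 130022 - (-535/43203 + (223995/(89 + 19*(1/112)))*(-1/133062)) = 130022 - (-535/43203 + (223995/(89 + 19/112))*(-1/133062)) = 130022 - (-535/43203 + (223995/(9987/112))*(-1/133062)) = 130022 - (-535/43203 + (223995*(112/9987))*(-1/133062)) = 130022 - (-535/43203 + (8362480/3329)*(-1/133062)) = 130022 - (-535/43203 - 4181240/221481699) = 130022 - 1*(-99711606895/3189557947299) = 130022 + 99711606895/3189557947299 = 414712803135317473/3189557947299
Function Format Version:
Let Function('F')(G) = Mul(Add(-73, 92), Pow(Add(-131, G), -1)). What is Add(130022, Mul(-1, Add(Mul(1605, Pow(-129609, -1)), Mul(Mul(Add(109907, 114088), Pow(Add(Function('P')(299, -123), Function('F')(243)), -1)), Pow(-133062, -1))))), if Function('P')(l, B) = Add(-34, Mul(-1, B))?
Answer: Rational(414712803135317473, 3189557947299) ≈ 1.3002e+5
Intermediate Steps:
Function('F')(G) = Mul(19, Pow(Add(-131, G), -1))
Add(130022, Mul(-1, Add(Mul(1605, Pow(-129609, -1)), Mul(Mul(Add(109907, 114088), Pow(Add(Function('P')(299, -123), Function('F')(243)), -1)), Pow(-133062, -1))))) = Add(130022, Mul(-1, Add(Mul(1605, Pow(-129609, -1)), Mul(Mul(Add(109907, 114088), Pow(Add(Add(-34, Mul(-1, -123)), Mul(19, Pow(Add(-131, 243), -1))), -1)), Pow(-133062, -1))))) = Add(130022, Mul(-1, Add(Mul(1605, Rational(-1, 129609)), Mul(Mul(223995, Pow(Add(Add(-34, 123), Mul(19, Pow(112, -1))), -1)), Rational(-1, 133062))))) = Add(130022, Mul(-1, Add(Rational(-535, 43203), Mul(Mul(223995, Pow(Add(89, Mul(19, Rational(1, 112))), -1)), Rational(-1, 133062))))) = Add(130022, Mul(-1, Add(Rational(-535, 43203), Mul(Mul(223995, Pow(Add(89, Rational(19, 112)), -1)), Rational(-1, 133062))))) = Add(130022, Mul(-1, Add(Rational(-535, 43203), Mul(Mul(223995, Pow(Rational(9987, 112), -1)), Rational(-1, 133062))))) = Add(130022, Mul(-1, Add(Rational(-535, 43203), Mul(Mul(223995, Rational(112, 9987)), Rational(-1, 133062))))) = Add(130022, Mul(-1, Add(Rational(-535, 43203), Mul(Rational(8362480, 3329), Rational(-1, 133062))))) = Add(130022, Mul(-1, Add(Rational(-535, 43203), Rational(-4181240, 221481699)))) = Add(130022, Mul(-1, Rational(-99711606895, 3189557947299))) = Add(130022, Rational(99711606895, 3189557947299)) = Rational(414712803135317473, 3189557947299)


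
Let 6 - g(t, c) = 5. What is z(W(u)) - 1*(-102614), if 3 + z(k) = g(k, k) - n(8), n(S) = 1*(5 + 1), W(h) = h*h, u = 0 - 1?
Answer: 102606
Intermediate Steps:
u = -1
g(t, c) = 1 (g(t, c) = 6 - 1*5 = 6 - 5 = 1)
W(h) = h²
n(S) = 6 (n(S) = 1*6 = 6)
z(k) = -8 (z(k) = -3 + (1 - 1*6) = -3 + (1 - 6) = -3 - 5 = -8)
z(W(u)) - 1*(-102614) = -8 - 1*(-102614) = -8 + 102614 = 102606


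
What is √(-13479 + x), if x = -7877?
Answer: 2*I*√5339 ≈ 146.14*I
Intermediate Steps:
√(-13479 + x) = √(-13479 - 7877) = √(-21356) = 2*I*√5339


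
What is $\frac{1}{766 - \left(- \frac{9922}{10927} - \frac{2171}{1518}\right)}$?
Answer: $\frac{16587186}{12744568589} \approx 0.0013015$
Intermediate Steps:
$\frac{1}{766 - \left(- \frac{9922}{10927} - \frac{2171}{1518}\right)} = \frac{1}{766 - - \frac{38784113}{16587186}} = \frac{1}{766 + \left(\frac{2171}{1518} + \frac{9922}{10927}\right)} = \frac{1}{766 + \frac{38784113}{16587186}} = \frac{1}{\frac{12744568589}{16587186}} = \frac{16587186}{12744568589}$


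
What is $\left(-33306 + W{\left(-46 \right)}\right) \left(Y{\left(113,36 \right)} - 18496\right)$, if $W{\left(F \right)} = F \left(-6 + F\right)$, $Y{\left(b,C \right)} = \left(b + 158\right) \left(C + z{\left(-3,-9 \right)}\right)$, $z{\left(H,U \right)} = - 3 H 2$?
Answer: $119389868$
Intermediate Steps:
$z{\left(H,U \right)} = - 6 H$
$Y{\left(b,C \right)} = \left(18 + C\right) \left(158 + b\right)$ ($Y{\left(b,C \right)} = \left(b + 158\right) \left(C - -18\right) = \left(158 + b\right) \left(C + 18\right) = \left(158 + b\right) \left(18 + C\right) = \left(18 + C\right) \left(158 + b\right)$)
$\left(-33306 + W{\left(-46 \right)}\right) \left(Y{\left(113,36 \right)} - 18496\right) = \left(-33306 - 46 \left(-6 - 46\right)\right) \left(\left(2844 + 18 \cdot 113 + 158 \cdot 36 + 36 \cdot 113\right) - 18496\right) = \left(-33306 - -2392\right) \left(\left(2844 + 2034 + 5688 + 4068\right) - 18496\right) = \left(-33306 + 2392\right) \left(14634 - 18496\right) = \left(-30914\right) \left(-3862\right) = 119389868$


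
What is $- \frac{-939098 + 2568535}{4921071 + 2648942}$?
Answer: $- \frac{1629437}{7570013} \approx -0.21525$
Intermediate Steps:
$- \frac{-939098 + 2568535}{4921071 + 2648942} = - \frac{1629437}{7570013}$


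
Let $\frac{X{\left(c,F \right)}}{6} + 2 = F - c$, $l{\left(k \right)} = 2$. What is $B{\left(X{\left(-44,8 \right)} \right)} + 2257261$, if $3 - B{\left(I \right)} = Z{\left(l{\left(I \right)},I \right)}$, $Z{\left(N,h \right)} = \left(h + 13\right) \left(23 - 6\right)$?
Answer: $2251943$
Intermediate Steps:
$Z{\left(N,h \right)} = 221 + 17 h$ ($Z{\left(N,h \right)} = \left(13 + h\right) 17 = 221 + 17 h$)
$X{\left(c,F \right)} = -12 - 6 c + 6 F$ ($X{\left(c,F \right)} = -12 + 6 \left(F - c\right) = -12 + \left(- 6 c + 6 F\right) = -12 - 6 c + 6 F$)
$B{\left(I \right)} = -218 - 17 I$ ($B{\left(I \right)} = 3 - \left(221 + 17 I\right) = -218 - 17 I$)
$B{\left(X{\left(-44,8 \right)} \right)} + 2257261 = \left(-218 - 17 \left(-12 - -264 + 6 \cdot 8\right)\right) + 2257261 = \left(-218 - 17 \left(-12 + 264 + 48\right)\right) + 2257261 = \left(-218 - 5100\right) + 2257261 = -5318 + 2257261 = 2251943$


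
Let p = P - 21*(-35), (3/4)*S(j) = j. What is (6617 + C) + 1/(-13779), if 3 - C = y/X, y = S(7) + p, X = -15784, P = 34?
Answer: 1439779521191/217487736 ≈ 6620.0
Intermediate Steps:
S(j) = 4*j/3
p = 769 (p = 34 - 21*(-35) = 34 + 735 = 769)
y = 2335/3 (y = (4/3)*7 + 769 = 28/3 + 769 = 2335/3 ≈ 778.33)
C = 144391/47352 (C = 3 - 2335/(3*(-15784)) = 3 - 2335*(-1)/(3*15784) = 3 - 1*(-2335/47352) = 3 + 2335/47352 = 144391/47352 ≈ 3.0493)
(6617 + C) + 1/(-13779) = (6617 + 144391/47352) + 1/(-13779) = 313472575/47352 - 1/13779 = 1439779521191/217487736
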